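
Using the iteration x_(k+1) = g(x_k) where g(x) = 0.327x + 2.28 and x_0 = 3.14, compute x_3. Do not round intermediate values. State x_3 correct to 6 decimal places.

3.379151

x_1 = g(3.140000) = 3.306780
x_2 = g(3.306780) = 3.361317
x_3 = g(3.361317) = 3.379151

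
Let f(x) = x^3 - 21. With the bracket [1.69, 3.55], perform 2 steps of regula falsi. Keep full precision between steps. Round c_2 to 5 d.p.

2.67883

f(1.690000) = -16.173191, f(3.550000) = 23.738875
step 1: c = 2.443710, f(c) = -6.406846 < 0 → new bracket [2.443710, 3.550000]
step 2: c = 2.678829, f(c) = -1.776385 < 0 → new bracket [2.678829, 3.550000]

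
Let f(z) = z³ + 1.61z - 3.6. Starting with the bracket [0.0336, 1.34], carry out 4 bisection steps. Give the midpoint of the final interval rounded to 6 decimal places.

f(0.033600) = -3.545866, f(1.340000) = 0.963504 (opposite signs)
step 1: m = 0.686800, f(m) = -2.170292 < 0 → root in [0.686800, 1.340000]
step 2: m = 1.013400, f(m) = -0.927685 < 0 → root in [1.013400, 1.340000]
step 3: m = 1.176700, f(m) = -0.076227 < 0 → root in [1.176700, 1.340000]
step 4: m = 1.258350, f(m) = 0.418471 > 0 → root in [1.176700, 1.258350]
Midpoint of [1.176700, 1.258350] = 1.217525

1.217525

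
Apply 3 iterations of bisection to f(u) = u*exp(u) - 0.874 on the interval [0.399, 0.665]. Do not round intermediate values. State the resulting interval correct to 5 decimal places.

[0.49875, 0.53200]

f(0.399000) = -0.279357, f(0.665000) = 0.419086 (opposite signs)
step 1: m = 0.532000, f(m) = 0.031641 > 0 → root in [0.399000, 0.532000]
step 2: m = 0.465500, f(m) = -0.132547 < 0 → root in [0.465500, 0.532000]
step 3: m = 0.498750, f(m) = -0.052727 < 0 → root in [0.498750, 0.532000]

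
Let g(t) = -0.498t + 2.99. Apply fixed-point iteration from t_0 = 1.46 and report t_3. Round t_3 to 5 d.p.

t_1 = g(1.460000) = 2.262920
t_2 = g(2.262920) = 1.863066
t_3 = g(1.863066) = 2.062193

2.06219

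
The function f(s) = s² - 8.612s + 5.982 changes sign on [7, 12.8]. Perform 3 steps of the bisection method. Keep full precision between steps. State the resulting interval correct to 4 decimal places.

f(7.000000) = -5.302000, f(12.800000) = 59.588400 (opposite signs)
step 1: m = 9.900000, f(m) = 18.733200 > 0 → root in [7.000000, 9.900000]
step 2: m = 8.450000, f(m) = 4.613100 > 0 → root in [7.000000, 8.450000]
step 3: m = 7.725000, f(m) = -0.870075 < 0 → root in [7.725000, 8.450000]

[7.7250, 8.4500]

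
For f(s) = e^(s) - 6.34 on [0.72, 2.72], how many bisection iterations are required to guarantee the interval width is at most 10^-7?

25

Initial width b − a = 2.72 − 0.72 = 2.000000.
After n steps the width is (b−a)/2^n; need (b−a)/2^n ≤ 10^-7.
So n ≥ log₂(2.000000/10^-7) = log₂(20000000.0000) ≈ 24.2535.
Hence n = 25.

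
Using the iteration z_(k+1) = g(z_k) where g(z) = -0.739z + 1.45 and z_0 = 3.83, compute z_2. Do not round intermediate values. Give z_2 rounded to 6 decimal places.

2.470093

z_1 = g(3.830000) = -1.380370
z_2 = g(-1.380370) = 2.470093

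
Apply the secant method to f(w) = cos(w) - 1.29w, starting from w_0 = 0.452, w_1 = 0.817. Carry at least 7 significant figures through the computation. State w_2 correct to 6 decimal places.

f(w_0) = 0.316495, f(w_1) = -0.369518
w_2 = 0.817000 - (-0.369518)·(0.817000 - 0.452000)/(-0.369518 - (0.316495)) = 0.620394; f(w_2) = 0.013341

0.620394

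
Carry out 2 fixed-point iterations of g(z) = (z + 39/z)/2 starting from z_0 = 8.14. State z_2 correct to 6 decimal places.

z_1 = g(8.140000) = 6.465577
z_2 = g(6.465577) = 6.248761

6.248761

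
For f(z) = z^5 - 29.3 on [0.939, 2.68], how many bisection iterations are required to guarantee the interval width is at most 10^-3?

Initial width b − a = 2.68 − 0.939 = 1.741000.
After n steps the width is (b−a)/2^n; need (b−a)/2^n ≤ 10^-3.
So n ≥ log₂(1.741000/10^-3) = log₂(1741.0000) ≈ 10.7657.
Hence n = 11.

11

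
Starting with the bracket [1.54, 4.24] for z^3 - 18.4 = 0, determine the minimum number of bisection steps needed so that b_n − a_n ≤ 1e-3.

Initial width b − a = 4.24 − 1.54 = 2.700000.
After n steps the width is (b−a)/2^n; need (b−a)/2^n ≤ 1e-3.
So n ≥ log₂(2.700000/1e-3) = log₂(2700.0000) ≈ 11.3987.
Hence n = 12.

12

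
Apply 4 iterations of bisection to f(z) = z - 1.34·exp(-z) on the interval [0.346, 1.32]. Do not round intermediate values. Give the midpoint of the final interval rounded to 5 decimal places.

0.68081

f(0.346000) = -0.602067, f(1.320000) = 0.962039 (opposite signs)
step 1: m = 0.833000, f(m) = 0.250444 > 0 → root in [0.346000, 0.833000]
step 2: m = 0.589500, f(m) = -0.153670 < 0 → root in [0.589500, 0.833000]
step 3: m = 0.711250, f(m) = 0.053270 > 0 → root in [0.589500, 0.711250]
step 4: m = 0.650375, f(m) = -0.048904 < 0 → root in [0.650375, 0.711250]
Midpoint of [0.650375, 0.711250] = 0.680812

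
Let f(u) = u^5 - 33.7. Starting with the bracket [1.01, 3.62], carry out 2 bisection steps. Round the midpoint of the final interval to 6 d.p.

1.988750

f(1.010000) = -32.648990, f(3.620000) = 587.945584 (opposite signs)
step 1: m = 2.315000, f(m) = 32.789792 > 0 → root in [1.010000, 2.315000]
step 2: m = 1.662500, f(m) = -20.999867 < 0 → root in [1.662500, 2.315000]
Midpoint of [1.662500, 2.315000] = 1.988750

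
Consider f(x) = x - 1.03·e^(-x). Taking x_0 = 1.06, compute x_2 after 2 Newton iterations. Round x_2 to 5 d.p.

0.57766

f'(x) = 1 + 1.03·e^(-x)
x_0 = 1.060000: f = 0.703151, f' = 1.356849 → x_1 = 1.060000 - (0.703151)/(1.356849) = 0.541777
x_1 = 0.541777: f = -0.057388, f' = 1.599165 → x_2 = 0.541777 - (-0.057388)/(1.599165) = 0.577663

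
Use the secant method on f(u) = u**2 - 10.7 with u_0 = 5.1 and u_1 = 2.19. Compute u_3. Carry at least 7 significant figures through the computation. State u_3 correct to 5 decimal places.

3.32758

f(u_0) = 15.310000, f(u_1) = -5.903900
u_2 = 2.190000 - (-5.903900)·(2.190000 - 5.100000)/(-5.903900 - (15.310000)) = 2.999863; f(u_2) = -1.700823
u_3 = 2.999863 - (-1.700823)·(2.999863 - 2.190000)/(-1.700823 - (-5.903900)) = 3.327583; f(u_3) = 0.372809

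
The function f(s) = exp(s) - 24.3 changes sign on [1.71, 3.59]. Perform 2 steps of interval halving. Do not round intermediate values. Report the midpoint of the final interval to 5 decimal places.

f(1.710000) = -18.771039, f(3.590000) = 11.934076 (opposite signs)
step 1: m = 2.650000, f(m) = -10.145961 < 0 → root in [2.650000, 3.590000]
step 2: m = 3.120000, f(m) = -1.653620 < 0 → root in [3.120000, 3.590000]
Midpoint of [3.120000, 3.590000] = 3.355000

3.35500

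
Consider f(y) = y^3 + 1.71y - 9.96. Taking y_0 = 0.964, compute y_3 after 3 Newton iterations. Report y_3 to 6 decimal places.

1.899943

f'(y) = 3y^2 + 1.71
y_0 = 0.964000: f = -7.415719, f' = 4.497888 → y_1 = 0.964000 - (-7.415719)/(4.497888) = 2.612711
y_1 = 2.612711: f = 12.342783, f' = 22.188781 → y_2 = 2.612711 - (12.342783)/(22.188781) = 2.056449
y_2 = 2.056449: f = 2.253213, f' = 14.396947 → y_3 = 2.056449 - (2.253213)/(14.396947) = 1.899943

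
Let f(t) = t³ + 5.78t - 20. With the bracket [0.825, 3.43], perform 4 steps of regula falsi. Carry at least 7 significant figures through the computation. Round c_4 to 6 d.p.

1.997044

False-position update: c = (a·f(b) − b·f(a))/(f(b) − f(a)); replace the endpoint whose sign matches f(c).
f(0.825000) = -14.669984, f(3.430000) = 40.179007
step 1: c = 1.521737, f(c) = -7.680502 < 0 → new bracket [1.521737, 3.430000]
step 2: c = 1.827975, f(c) = -3.326137 < 0 → new bracket [1.827975, 3.430000]
step 3: c = 1.950456, f(c) = -1.306283 < 0 → new bracket [1.950456, 3.430000]
step 4: c = 1.997044, f(c) = -0.492508 < 0 → new bracket [1.997044, 3.430000]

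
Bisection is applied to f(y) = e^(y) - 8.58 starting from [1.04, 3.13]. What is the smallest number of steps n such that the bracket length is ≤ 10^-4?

15

Initial width b − a = 3.13 − 1.04 = 2.090000.
After n steps the width is (b−a)/2^n; need (b−a)/2^n ≤ 10^-4.
So n ≥ log₂(2.090000/10^-4) = log₂(20900.0000) ≈ 14.3512.
Hence n = 15.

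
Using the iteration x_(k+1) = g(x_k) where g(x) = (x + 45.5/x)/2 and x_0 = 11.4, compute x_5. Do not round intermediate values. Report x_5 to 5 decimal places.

6.74537

x_1 = g(11.400000) = 7.695614
x_2 = g(7.695614) = 6.804036
x_3 = g(6.804036) = 6.745622
x_4 = g(6.745622) = 6.745369
x_5 = g(6.745369) = 6.745369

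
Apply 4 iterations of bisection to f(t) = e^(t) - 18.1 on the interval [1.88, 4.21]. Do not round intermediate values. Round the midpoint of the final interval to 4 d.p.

f(1.880000) = -11.546495, f(4.210000) = 49.256540 (opposite signs)
step 1: m = 3.045000, f(m) = 2.910031 > 0 → root in [1.880000, 3.045000]
step 2: m = 2.462500, f(m) = -6.365890 < 0 → root in [2.462500, 3.045000]
step 3: m = 2.753750, f(m) = -2.398598 < 0 → root in [2.753750, 3.045000]
step 4: m = 2.899375, f(m) = 0.062790 > 0 → root in [2.753750, 2.899375]
Midpoint of [2.753750, 2.899375] = 2.826563

2.8266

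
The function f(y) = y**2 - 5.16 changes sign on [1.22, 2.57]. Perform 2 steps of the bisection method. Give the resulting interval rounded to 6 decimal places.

f(1.220000) = -3.671600, f(2.570000) = 1.444900 (opposite signs)
step 1: m = 1.895000, f(m) = -1.568975 < 0 → root in [1.895000, 2.570000]
step 2: m = 2.232500, f(m) = -0.175944 < 0 → root in [2.232500, 2.570000]

[2.232500, 2.570000]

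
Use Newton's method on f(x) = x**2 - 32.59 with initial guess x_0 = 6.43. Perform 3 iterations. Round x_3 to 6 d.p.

f'(x) = 2x
x_0 = 6.430000: f = 8.754900, f' = 12.860000 → x_1 = 6.430000 - (8.754900)/(12.860000) = 5.749215
x_1 = 5.749215: f = 0.463469, f' = 11.498429 → x_2 = 5.749215 - (0.463469)/(11.498429) = 5.708907
x_2 = 5.708907: f = 0.001625, f' = 11.417815 → x_3 = 5.708907 - (0.001625)/(11.417815) = 5.708765

5.708765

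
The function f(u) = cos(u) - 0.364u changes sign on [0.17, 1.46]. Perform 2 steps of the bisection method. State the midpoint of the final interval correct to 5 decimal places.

1.29875

f(0.170000) = 0.923705, f(1.460000) = -0.420870 (opposite signs)
step 1: m = 0.815000, f(m) = 0.389208 > 0 → root in [0.815000, 1.460000]
step 2: m = 1.137500, f(m) = 0.005815 > 0 → root in [1.137500, 1.460000]
Midpoint of [1.137500, 1.460000] = 1.298750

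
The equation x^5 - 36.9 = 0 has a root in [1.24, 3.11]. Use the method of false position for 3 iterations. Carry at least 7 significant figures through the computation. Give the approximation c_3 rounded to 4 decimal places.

1.7690

False-position update: c = (a·f(b) − b·f(a))/(f(b) − f(a)); replace the endpoint whose sign matches f(c).
f(1.240000) = -33.968375, f(3.110000) = 254.039002
step 1: c = 1.460553, f(c) = -30.253600 < 0 → new bracket [1.460553, 3.110000]
step 2: c = 1.636082, f(c) = -25.177352 < 0 → new bracket [1.636082, 3.110000]
step 3: c = 1.768988, f(c) = -19.576964 < 0 → new bracket [1.768988, 3.110000]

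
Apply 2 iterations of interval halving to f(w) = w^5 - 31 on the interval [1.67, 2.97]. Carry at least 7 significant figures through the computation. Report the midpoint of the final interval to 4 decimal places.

f(1.670000) = -18.010801, f(2.970000) = 200.090582 (opposite signs)
step 1: m = 2.320000, f(m) = 36.210933 > 0 → root in [1.670000, 2.320000]
step 2: m = 1.995000, f(m) = 0.601995 > 0 → root in [1.670000, 1.995000]
Midpoint of [1.670000, 1.995000] = 1.832500

1.8325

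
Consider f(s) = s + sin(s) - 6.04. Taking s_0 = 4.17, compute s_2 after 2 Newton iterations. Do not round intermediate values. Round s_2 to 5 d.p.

Newton update: s ← s − f(s)/f'(s).
f'(s) = 1 + cos(s)
s_0 = 4.170000: f = -2.726478, f' = 0.483816 → s_1 = 4.170000 - (-2.726478)/(0.483816) = 9.805356
s_1 = 9.805356: f = 3.393899, f' = 0.071550 → s_2 = 9.805356 - (3.393899)/(0.071550) = -37.628556

-37.62856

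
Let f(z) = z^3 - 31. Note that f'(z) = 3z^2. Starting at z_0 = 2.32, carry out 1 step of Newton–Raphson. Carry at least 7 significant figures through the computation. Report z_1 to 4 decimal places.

3.4665

Newton update: z ← z − f(z)/f'(z).
z_0 = 2.320000: f = -18.512832, f' = 16.147200 → z_1 = 2.320000 - (-18.512832)/(16.147200) = 3.466504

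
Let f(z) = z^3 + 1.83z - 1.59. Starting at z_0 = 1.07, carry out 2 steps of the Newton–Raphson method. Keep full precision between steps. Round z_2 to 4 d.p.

f'(z) = 3z^2 + 1.83
z_0 = 1.070000: f = 1.593143, f' = 5.264700 → z_1 = 1.070000 - (1.593143)/(5.264700) = 0.767391
z_1 = 0.767391: f = 0.266235, f' = 3.596669 → z_2 = 0.767391 - (0.266235)/(3.596669) = 0.693369

0.6934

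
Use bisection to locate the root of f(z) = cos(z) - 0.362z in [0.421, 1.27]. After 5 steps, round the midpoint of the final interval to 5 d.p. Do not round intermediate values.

f(0.421000) = 0.760279, f(1.270000) = -0.163459 (opposite signs)
step 1: m = 0.845500, f(m) = 0.357286 > 0 → root in [0.845500, 1.270000]
step 2: m = 1.057750, f(m) = 0.107928 > 0 → root in [1.057750, 1.270000]
step 3: m = 1.163875, f(m) = -0.025539 < 0 → root in [1.057750, 1.163875]
step 4: m = 1.110812, f(m) = 0.041819 > 0 → root in [1.110812, 1.163875]
step 5: m = 1.137344, f(m) = 0.008288 > 0 → root in [1.137344, 1.163875]
Midpoint of [1.137344, 1.163875] = 1.150609

1.15061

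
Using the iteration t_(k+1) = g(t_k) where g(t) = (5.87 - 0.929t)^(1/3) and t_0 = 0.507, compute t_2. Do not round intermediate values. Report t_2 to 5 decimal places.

1.61857

t_1 = g(0.507000) = 1.754302
t_2 = g(1.754302) = 1.618567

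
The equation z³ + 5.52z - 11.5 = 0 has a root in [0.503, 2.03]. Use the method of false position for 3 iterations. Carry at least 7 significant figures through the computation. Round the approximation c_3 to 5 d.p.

f(0.503000) = -8.596176, f(2.030000) = 8.071027
step 1: c = 1.290556, f(c) = -2.226662 < 0 → new bracket [1.290556, 2.030000]
step 2: c = 1.450446, f(c) = -0.442103 < 0 → new bracket [1.450446, 2.030000]
step 3: c = 1.480543, f(c) = -0.082041 < 0 → new bracket [1.480543, 2.030000]

1.48054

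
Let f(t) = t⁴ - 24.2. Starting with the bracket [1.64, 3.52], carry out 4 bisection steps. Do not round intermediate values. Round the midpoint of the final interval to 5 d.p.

f(1.640000) = -16.966052, f(3.520000) = 129.322012 (opposite signs)
step 1: m = 2.580000, f(m) = 20.107661 > 0 → root in [1.640000, 2.580000]
step 2: m = 2.110000, f(m) = -4.378806 < 0 → root in [2.110000, 2.580000]
step 3: m = 2.345000, f(m) = 6.039276 > 0 → root in [2.110000, 2.345000]
step 4: m = 2.227500, f(m) = 0.419025 > 0 → root in [2.110000, 2.227500]
Midpoint of [2.110000, 2.227500] = 2.168750

2.16875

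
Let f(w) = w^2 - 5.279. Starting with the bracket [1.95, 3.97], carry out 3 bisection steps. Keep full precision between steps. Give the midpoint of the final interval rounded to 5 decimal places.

2.32875

f(1.950000) = -1.476500, f(3.970000) = 10.481900 (opposite signs)
step 1: m = 2.960000, f(m) = 3.482600 > 0 → root in [1.950000, 2.960000]
step 2: m = 2.455000, f(m) = 0.748025 > 0 → root in [1.950000, 2.455000]
step 3: m = 2.202500, f(m) = -0.427994 < 0 → root in [2.202500, 2.455000]
Midpoint of [2.202500, 2.455000] = 2.328750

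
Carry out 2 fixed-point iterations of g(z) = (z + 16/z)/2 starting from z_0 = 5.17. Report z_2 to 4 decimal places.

4.0021

z_1 = g(5.170000) = 4.132389
z_2 = g(4.132389) = 4.002121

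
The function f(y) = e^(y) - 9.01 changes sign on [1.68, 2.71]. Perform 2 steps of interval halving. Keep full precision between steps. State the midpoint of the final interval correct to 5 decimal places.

2.32375

f(1.680000) = -3.644444, f(2.710000) = 6.019276 (opposite signs)
step 1: m = 2.195000, f(m) = -0.029999 < 0 → root in [2.195000, 2.710000]
step 2: m = 2.452500, f(m) = 2.607354 > 0 → root in [2.195000, 2.452500]
Midpoint of [2.195000, 2.452500] = 2.323750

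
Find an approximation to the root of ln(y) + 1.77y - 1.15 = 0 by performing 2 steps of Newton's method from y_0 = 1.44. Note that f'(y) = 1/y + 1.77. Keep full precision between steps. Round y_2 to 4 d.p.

Newton update: y ← y − f(y)/f'(y).
y_0 = 1.440000: f = 1.763443, f' = 2.464444 → y_1 = 1.440000 - (1.763443)/(2.464444) = 0.724446
y_1 = 0.724446: f = -0.190079, f' = 3.150365 → y_2 = 0.724446 - (-0.190079)/(3.150365) = 0.784781

0.7848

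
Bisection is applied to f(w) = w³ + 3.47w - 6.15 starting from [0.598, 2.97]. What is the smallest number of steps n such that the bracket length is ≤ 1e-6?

Initial width b − a = 2.97 − 0.598 = 2.372000.
After n steps the width is (b−a)/2^n; need (b−a)/2^n ≤ 1e-6.
So n ≥ log₂(2.372000/1e-6) = log₂(2372000.0000) ≈ 21.1777.
Hence n = 22.

22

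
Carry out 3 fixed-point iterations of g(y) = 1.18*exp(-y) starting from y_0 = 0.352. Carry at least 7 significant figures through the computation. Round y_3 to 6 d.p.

y_1 = g(0.352000) = 0.829871
y_2 = g(0.829871) = 0.514605
y_3 = g(0.514605) = 0.705329

0.705329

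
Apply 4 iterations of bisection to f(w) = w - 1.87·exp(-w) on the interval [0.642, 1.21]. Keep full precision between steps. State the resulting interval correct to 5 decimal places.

f(0.642000) = -0.342067, f(1.210000) = 0.652371 (opposite signs)
step 1: m = 0.926000, f(m) = 0.185227 > 0 → root in [0.642000, 0.926000]
step 2: m = 0.784000, f(m) = -0.069797 < 0 → root in [0.784000, 0.926000]
step 3: m = 0.855000, f(m) = 0.059720 > 0 → root in [0.784000, 0.855000]
step 4: m = 0.819500, f(m) = -0.004519 < 0 → root in [0.819500, 0.855000]

[0.81950, 0.85500]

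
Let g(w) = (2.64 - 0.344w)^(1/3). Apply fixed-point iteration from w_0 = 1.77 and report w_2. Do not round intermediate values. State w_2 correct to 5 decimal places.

w_1 = g(1.770000) = 1.266422
w_2 = g(1.266422) = 1.301448

1.30145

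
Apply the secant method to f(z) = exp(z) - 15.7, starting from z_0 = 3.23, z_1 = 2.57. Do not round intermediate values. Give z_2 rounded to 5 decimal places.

f(z_0) = 9.579657, f(z_1) = -2.634176
z_2 = 2.570000 - (-2.634176)·(2.570000 - 3.230000)/(-2.634176 - (9.579657)) = 2.712343; f(z_2) = -0.635467

2.71234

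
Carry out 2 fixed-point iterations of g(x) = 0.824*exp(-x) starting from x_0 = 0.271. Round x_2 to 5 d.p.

0.43956

x_1 = g(0.271000) = 0.628396
x_2 = g(0.628396) = 0.439560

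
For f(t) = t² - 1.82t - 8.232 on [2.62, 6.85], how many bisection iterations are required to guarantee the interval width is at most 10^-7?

26

Initial width b − a = 6.85 − 2.62 = 4.230000.
After n steps the width is (b−a)/2^n; need (b−a)/2^n ≤ 10^-7.
So n ≥ log₂(4.230000/10^-7) = log₂(42300000.0000) ≈ 25.3342.
Hence n = 26.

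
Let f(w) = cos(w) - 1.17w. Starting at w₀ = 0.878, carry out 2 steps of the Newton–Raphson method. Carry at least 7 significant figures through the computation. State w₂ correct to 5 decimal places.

f'(w) = -sin(w) - 1.17
w_0 = 0.878000: f = -0.388569, f' = -1.939463 → w_1 = 0.878000 - (-0.388569)/(-1.939463) = 0.677651
w_1 = 0.677651: f = -0.013805, f' = -1.796965 → w_2 = 0.677651 - (-0.013805)/(-1.796965) = 0.669969

0.66997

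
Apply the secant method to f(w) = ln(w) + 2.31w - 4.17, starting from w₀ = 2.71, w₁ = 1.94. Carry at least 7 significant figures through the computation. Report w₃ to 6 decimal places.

f(w_0) = 3.087049, f(w_1) = 0.974088
w_2 = 1.940000 - (0.974088)·(1.940000 - 2.710000)/(0.974088 - (3.087049)) = 1.585025; f(w_2) = -0.047991
w_3 = 1.585025 - (-0.047991)·(1.585025 - 1.940000)/(-0.047991 - (0.974088)) = 1.601693; f(w_3) = 0.000972

1.601693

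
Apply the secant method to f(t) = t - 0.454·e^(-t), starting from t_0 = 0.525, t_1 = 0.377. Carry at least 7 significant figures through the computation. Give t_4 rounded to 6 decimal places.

f(t_0) = 0.256434, f(t_1) = 0.065594
t_2 = 0.377000 - (0.065594)·(0.377000 - 0.525000)/(0.065594 - (0.256434)) = 0.326130; f(t_2) = -0.001526
t_3 = 0.326130 - (-0.001526)·(0.326130 - 0.377000)/(-0.001526 - (0.065594)) = 0.327287; f(t_3) = 0.000009
t_4 = 0.327287 - (0.000009)·(0.327287 - 0.326130)/(0.000009 - (-0.001526)) = 0.327280; f(t_4) = 0.000000

0.327280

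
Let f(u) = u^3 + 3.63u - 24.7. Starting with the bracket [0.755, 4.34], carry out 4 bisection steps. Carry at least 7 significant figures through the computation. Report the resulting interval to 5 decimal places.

f(0.755000) = -21.528981, f(4.340000) = 72.800704 (opposite signs)
step 1: m = 2.547500, f(m) = 1.080079 > 0 → root in [0.755000, 2.547500]
step 2: m = 1.651250, f(m) = -14.203620 < 0 → root in [1.651250, 2.547500]
step 3: m = 2.099375, f(m) = -7.826535 < 0 → root in [2.099375, 2.547500]
step 4: m = 2.323437, f(m) = -3.723166 < 0 → root in [2.323437, 2.547500]

[2.32344, 2.54750]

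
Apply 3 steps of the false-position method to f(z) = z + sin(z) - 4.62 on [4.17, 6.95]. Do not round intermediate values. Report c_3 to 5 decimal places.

5.38516

f(4.170000) = -1.306478, f(6.950000) = 2.948486
step 1: c = 5.023593, f(c) = -0.548372 < 0 → new bracket [5.023593, 6.950000]
step 2: c = 5.325690, f(c) = -0.112063 < 0 → new bracket [5.325690, 6.950000]
step 3: c = 5.385164, f(c) = -0.016931 < 0 → new bracket [5.385164, 6.950000]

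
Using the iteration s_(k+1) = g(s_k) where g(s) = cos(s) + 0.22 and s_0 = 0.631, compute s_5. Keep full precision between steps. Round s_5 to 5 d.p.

0.92162

s_1 = g(0.631000) = 1.027438
s_2 = g(1.027438) = 0.737014
s_3 = g(0.737014) = 0.960479
s_4 = g(0.960479) = 0.793128
s_5 = g(0.793128) = 0.921620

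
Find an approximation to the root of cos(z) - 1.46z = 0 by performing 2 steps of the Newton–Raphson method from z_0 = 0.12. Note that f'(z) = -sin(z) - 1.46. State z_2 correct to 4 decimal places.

0.5756

Newton update: z ← z − f(z)/f'(z).
z_0 = 0.120000: f = 0.817609, f' = -1.579712 → z_1 = 0.120000 - (0.817609)/(-1.579712) = 0.637568
z_1 = 0.637568: f = -0.127304, f' = -2.055243 → z_2 = 0.637568 - (-0.127304)/(-2.055243) = 0.575627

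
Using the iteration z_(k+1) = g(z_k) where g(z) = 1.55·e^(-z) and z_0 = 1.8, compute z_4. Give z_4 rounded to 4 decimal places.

z_1 = g(1.800000) = 0.256213
z_2 = g(0.256213) = 1.199664
z_3 = g(1.199664) = 0.467008
z_4 = g(0.467008) = 0.971657

0.9717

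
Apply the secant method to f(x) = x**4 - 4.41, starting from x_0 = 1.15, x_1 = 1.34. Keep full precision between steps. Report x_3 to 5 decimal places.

Secant update: x_(k+1) = x_k − f(x_k)·(x_k − x_(k-1))/(f(x_k) − f(x_(k-1))).
f(x_0) = -2.660994, f(x_1) = -1.185821
x_2 = 1.340000 - (-1.185821)·(1.340000 - 1.150000)/(-1.185821 - (-2.660994)) = 1.492732; f(x_2) = 0.555091
x_3 = 1.492732 - (0.555091)·(1.492732 - 1.340000)/(0.555091 - (-1.185821)) = 1.444033; f(x_3) = -0.061808

1.44403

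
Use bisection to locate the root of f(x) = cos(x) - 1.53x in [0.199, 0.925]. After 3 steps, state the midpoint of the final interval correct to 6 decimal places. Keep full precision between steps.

f(0.199000) = 0.675795, f(0.925000) = -0.813415 (opposite signs)
step 1: m = 0.562000, f(m) = -0.013669 < 0 → root in [0.199000, 0.562000]
step 2: m = 0.380500, f(m) = 0.346314 > 0 → root in [0.380500, 0.562000]
step 3: m = 0.471250, f(m) = 0.169989 > 0 → root in [0.471250, 0.562000]
Midpoint of [0.471250, 0.562000] = 0.516625

0.516625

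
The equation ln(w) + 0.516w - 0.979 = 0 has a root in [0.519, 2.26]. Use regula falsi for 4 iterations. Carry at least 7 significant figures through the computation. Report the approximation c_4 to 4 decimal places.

False-position update: c = (a·f(b) − b·f(a))/(f(b) − f(a)); replace the endpoint whose sign matches f(c).
f(0.519000) = -1.367047, f(2.260000) = 1.002525
step 1: c = 1.523413, f(c) = 0.228035 > 0 → new bracket [0.519000, 1.523413]
step 2: c = 1.379821, f(c) = 0.054942 > 0 → new bracket [0.519000, 1.379821]
step 3: c = 1.346561, f(c) = 0.013380 > 0 → new bracket [0.519000, 1.346561]
step 4: c = 1.338540, f(c) = 0.003266 > 0 → new bracket [0.519000, 1.338540]

1.3385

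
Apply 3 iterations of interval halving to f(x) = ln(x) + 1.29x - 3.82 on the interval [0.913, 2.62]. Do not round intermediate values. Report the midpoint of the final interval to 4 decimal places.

f(0.913000) = -2.733249, f(2.620000) = 0.522974 (opposite signs)
step 1: m = 1.766500, f(m) = -0.972215 < 0 → root in [1.766500, 2.620000]
step 2: m = 2.193250, f(m) = -0.205323 < 0 → root in [2.193250, 2.620000]
step 3: m = 2.406625, f(m) = 0.162772 > 0 → root in [2.193250, 2.406625]
Midpoint of [2.193250, 2.406625] = 2.299937

2.2999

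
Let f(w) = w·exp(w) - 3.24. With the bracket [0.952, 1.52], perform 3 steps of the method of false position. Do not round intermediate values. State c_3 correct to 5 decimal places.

False-position update: c = (a·f(b) − b·f(a))/(f(b) − f(a)); replace the endpoint whose sign matches f(c).
f(0.952000) = -0.773476, f(1.520000) = 3.709782
step 1: c = 1.049994, f(c) = -0.239499 < 0 → new bracket [1.049994, 1.520000]
step 2: c = 1.078497, f(c) = -0.068940 < 0 → new bracket [1.078497, 1.520000]
step 3: c = 1.086552, f(c) = -0.019419 < 0 → new bracket [1.086552, 1.520000]

1.08655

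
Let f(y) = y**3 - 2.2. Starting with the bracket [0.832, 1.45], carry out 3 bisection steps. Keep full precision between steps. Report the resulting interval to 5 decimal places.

f(0.832000) = -1.624070, f(1.450000) = 0.848625 (opposite signs)
step 1: m = 1.141000, f(m) = -0.714554 < 0 → root in [1.141000, 1.450000]
step 2: m = 1.295500, f(m) = -0.025736 < 0 → root in [1.295500, 1.450000]
step 3: m = 1.372750, f(m) = 0.386869 > 0 → root in [1.295500, 1.372750]

[1.29550, 1.37275]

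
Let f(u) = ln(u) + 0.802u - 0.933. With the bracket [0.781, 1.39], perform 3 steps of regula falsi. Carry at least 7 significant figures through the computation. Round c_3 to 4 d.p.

f(0.781000) = -0.553818, f(1.390000) = 0.511084
step 1: c = 1.097720, f(c) = 0.040606 > 0 → new bracket [0.781000, 1.097720]
step 2: c = 1.076084, f(c) = 0.003348 > 0 → new bracket [0.781000, 1.076084]
step 3: c = 1.074311, f(c) = 0.000277 > 0 → new bracket [0.781000, 1.074311]

1.0743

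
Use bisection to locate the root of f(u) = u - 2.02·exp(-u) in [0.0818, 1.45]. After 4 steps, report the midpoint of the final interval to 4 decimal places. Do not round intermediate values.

f(0.081800) = -1.779542, f(1.450000) = 0.976168 (opposite signs)
step 1: m = 0.765900, f(m) = -0.173229 < 0 → root in [0.765900, 1.450000]
step 2: m = 1.107950, f(m) = 0.440875 > 0 → root in [0.765900, 1.107950]
step 3: m = 0.936925, f(m) = 0.145427 > 0 → root in [0.765900, 0.936925]
step 4: m = 0.851413, f(m) = -0.010747 < 0 → root in [0.851413, 0.936925]
Midpoint of [0.851413, 0.936925] = 0.894169

0.8942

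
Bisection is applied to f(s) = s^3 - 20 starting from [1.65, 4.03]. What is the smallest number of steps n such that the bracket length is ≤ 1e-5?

Initial width b − a = 4.03 − 1.65 = 2.380000.
After n steps the width is (b−a)/2^n; need (b−a)/2^n ≤ 1e-5.
So n ≥ log₂(2.380000/1e-5) = log₂(238000.0000) ≈ 17.8606.
Hence n = 18.

18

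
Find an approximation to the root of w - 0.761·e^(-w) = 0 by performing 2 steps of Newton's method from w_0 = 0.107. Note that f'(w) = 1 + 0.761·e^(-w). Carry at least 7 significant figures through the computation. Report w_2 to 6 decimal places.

Newton update: w ← w − f(w)/f'(w).
w_0 = 0.107000: f = -0.576778, f' = 1.683778 → w_1 = 0.107000 - (-0.576778)/(1.683778) = 0.449550
w_1 = 0.449550: f = -0.035904, f' = 1.485453 → w_2 = 0.449550 - (-0.035904)/(1.485453) = 0.473720

0.473720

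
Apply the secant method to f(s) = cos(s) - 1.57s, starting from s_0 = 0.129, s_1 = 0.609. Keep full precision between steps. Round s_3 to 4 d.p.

0.5447

f(s_0) = 0.789161, f(s_1) = -0.135910
s_2 = 0.609000 - (-0.135910)·(0.609000 - 0.129000)/(-0.135910 - (0.789161)) = 0.538479; f(s_2) = 0.013077
s_3 = 0.538479 - (0.013077)·(0.538479 - 0.609000)/(0.013077 - (-0.135910)) = 0.544669; f(s_3) = 0.000168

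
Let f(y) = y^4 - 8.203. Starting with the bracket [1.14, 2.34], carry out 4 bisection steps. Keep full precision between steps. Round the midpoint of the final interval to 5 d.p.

f(1.140000) = -6.514040, f(2.340000) = 21.779195 (opposite signs)
step 1: m = 1.740000, f(m) = 0.963362 > 0 → root in [1.140000, 1.740000]
step 2: m = 1.440000, f(m) = -3.903183 < 0 → root in [1.440000, 1.740000]
step 3: m = 1.590000, f(m) = -1.811710 < 0 → root in [1.590000, 1.740000]
step 4: m = 1.665000, f(m) = -0.517769 < 0 → root in [1.665000, 1.740000]
Midpoint of [1.665000, 1.740000] = 1.702500

1.70250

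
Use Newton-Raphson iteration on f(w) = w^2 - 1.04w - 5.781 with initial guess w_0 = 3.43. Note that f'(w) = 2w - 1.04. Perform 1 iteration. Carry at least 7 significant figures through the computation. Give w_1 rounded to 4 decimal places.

3.0148

Newton update: w ← w − f(w)/f'(w).
w_0 = 3.430000: f = 2.416700, f' = 5.820000 → w_1 = 3.430000 - (2.416700)/(5.820000) = 3.014759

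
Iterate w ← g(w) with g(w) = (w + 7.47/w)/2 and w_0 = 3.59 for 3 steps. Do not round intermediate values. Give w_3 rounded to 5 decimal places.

2.73313

w_1 = g(3.590000) = 2.835390
w_2 = g(2.835390) = 2.734974
w_3 = g(2.734974) = 2.733131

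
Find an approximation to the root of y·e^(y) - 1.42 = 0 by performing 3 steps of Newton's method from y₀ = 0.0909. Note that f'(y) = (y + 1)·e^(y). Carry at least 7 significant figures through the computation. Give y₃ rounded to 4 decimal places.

Newton update: y ← y − f(y)/f'(y).
y_0 = 0.090900: f = -1.320450, f' = 1.194709 → y_1 = 0.090900 - (-1.320450)/(1.194709) = 1.196148
y_1 = 1.196148: f = 2.536081, f' = 7.263433 → y_2 = 1.196148 - (2.536081)/(7.263433) = 0.846990
y_2 = 0.846990: f = 0.555703, f' = 4.308319 → y_3 = 0.846990 - (0.555703)/(4.308319) = 0.718007

0.7180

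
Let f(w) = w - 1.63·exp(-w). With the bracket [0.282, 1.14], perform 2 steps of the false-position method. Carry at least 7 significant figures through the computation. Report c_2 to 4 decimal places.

f(0.282000) = -0.947466, f(1.140000) = 0.618695
step 1: c = 0.801056, f(c) = 0.069423 > 0 → new bracket [0.282000, 0.801056]
step 2: c = 0.765620, f(c) = 0.007596 > 0 → new bracket [0.282000, 0.765620]

0.7656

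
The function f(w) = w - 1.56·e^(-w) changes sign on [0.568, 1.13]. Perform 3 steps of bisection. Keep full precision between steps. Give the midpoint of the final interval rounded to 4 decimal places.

f(0.568000) = -0.315986, f(1.130000) = 0.626068 (opposite signs)
step 1: m = 0.849000, f(m) = 0.181566 > 0 → root in [0.568000, 0.849000]
step 2: m = 0.708500, f(m) = -0.059616 < 0 → root in [0.708500, 0.849000]
step 3: m = 0.778750, f(m) = 0.062742 > 0 → root in [0.708500, 0.778750]
Midpoint of [0.708500, 0.778750] = 0.743625

0.7436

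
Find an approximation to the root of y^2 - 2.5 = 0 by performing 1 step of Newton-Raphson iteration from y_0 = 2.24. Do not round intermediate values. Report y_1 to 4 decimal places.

Newton update: y ← y − f(y)/f'(y).
f'(y) = 2y
y_0 = 2.240000: f = 2.517600, f' = 4.480000 → y_1 = 2.240000 - (2.517600)/(4.480000) = 1.678036

1.6780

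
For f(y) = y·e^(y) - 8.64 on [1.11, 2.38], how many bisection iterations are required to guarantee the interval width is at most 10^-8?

Initial width b − a = 2.38 − 1.11 = 1.270000.
After n steps the width is (b−a)/2^n; need (b−a)/2^n ≤ 10^-8.
So n ≥ log₂(1.270000/10^-8) = log₂(127000000.0000) ≈ 26.9203.
Hence n = 27.

27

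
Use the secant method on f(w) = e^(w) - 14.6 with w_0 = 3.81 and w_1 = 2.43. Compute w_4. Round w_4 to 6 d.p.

2.680065

f(w_0) = 30.550439, f(w_1) = -3.241118
w_2 = 2.430000 - (-3.241118)·(2.430000 - 3.810000)/(-3.241118 - (30.550439)) = 2.562363; f(w_2) = -1.633583
w_3 = 2.562363 - (-1.633583)·(2.562363 - 2.430000)/(-1.633583 - (-3.241118)) = 2.696870; f(w_3) = 0.233234
w_4 = 2.696870 - (0.233234)·(2.696870 - 2.562363)/(0.233234 - (-1.633583)) = 2.680065; f(w_4) = -0.013955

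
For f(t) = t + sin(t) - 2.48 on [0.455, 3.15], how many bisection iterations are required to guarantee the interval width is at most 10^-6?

22

Initial width b − a = 3.15 − 0.455 = 2.695000.
After n steps the width is (b−a)/2^n; need (b−a)/2^n ≤ 10^-6.
So n ≥ log₂(2.695000/10^-6) = log₂(2695000.0000) ≈ 21.3619.
Hence n = 22.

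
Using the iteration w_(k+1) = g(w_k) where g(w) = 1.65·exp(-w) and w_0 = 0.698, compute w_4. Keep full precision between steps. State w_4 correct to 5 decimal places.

0.74262

w_1 = g(0.698000) = 0.821006
w_2 = g(0.821006) = 0.725981
w_3 = g(0.725981) = 0.798352
w_4 = g(0.798352) = 0.742616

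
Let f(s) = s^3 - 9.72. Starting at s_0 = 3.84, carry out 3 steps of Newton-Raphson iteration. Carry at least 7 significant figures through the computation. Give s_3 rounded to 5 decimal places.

2.14239

f'(s) = 3s^2
s_0 = 3.840000: f = 46.903104, f' = 44.236800 → s_1 = 3.840000 - (46.903104)/(44.236800) = 2.779727
s_1 = 2.779727: f = 11.758613, f' = 23.180639 → s_2 = 2.779727 - (11.758613)/(23.180639) = 2.272466
s_2 = 2.272466: f = 2.015253, f' = 15.492312 → s_3 = 2.272466 - (2.015253)/(15.492312) = 2.142386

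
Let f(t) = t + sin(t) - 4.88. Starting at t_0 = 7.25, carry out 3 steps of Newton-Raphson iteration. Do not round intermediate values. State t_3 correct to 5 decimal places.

f'(t) = 1 + cos(t)
t_0 = 7.250000: f = 3.193081, f' = 1.567924 → t_1 = 7.250000 - (3.193081)/(1.567924) = 5.213498
t_1 = 5.213498: f = -0.543552, f' = 1.480398 → t_2 = 5.213498 - (-0.543552)/(1.480398) = 5.580664
t_2 = 5.580664: f = 0.054520, f' = 1.763216 → t_3 = 5.580664 - (0.054520)/(1.763216) = 5.549743

5.54974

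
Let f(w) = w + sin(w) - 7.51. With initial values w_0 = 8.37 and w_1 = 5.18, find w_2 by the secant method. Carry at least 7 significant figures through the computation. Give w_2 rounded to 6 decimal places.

7.255795

f(w_0) = 1.729791, f(w_1) = -3.222648
w_2 = 5.180000 - (-3.222648)·(5.180000 - 8.370000)/(-3.222648 - (1.729791)) = 7.255795; f(w_2) = 0.572153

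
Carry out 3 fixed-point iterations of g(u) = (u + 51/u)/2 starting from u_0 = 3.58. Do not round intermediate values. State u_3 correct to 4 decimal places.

7.1435

u_1 = g(3.580000) = 8.912905
u_2 = g(8.912905) = 7.317473
u_3 = g(7.317473) = 7.143546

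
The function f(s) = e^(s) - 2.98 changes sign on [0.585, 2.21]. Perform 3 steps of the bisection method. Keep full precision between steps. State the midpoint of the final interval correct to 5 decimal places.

1.09281

f(0.585000) = -1.185009, f(2.210000) = 6.135716 (opposite signs)
step 1: m = 1.397500, f(m) = 1.065075 > 0 → root in [0.585000, 1.397500]
step 2: m = 0.991250, f(m) = -0.285399 < 0 → root in [0.991250, 1.397500]
step 3: m = 1.194375, f(m) = 0.321494 > 0 → root in [0.991250, 1.194375]
Midpoint of [0.991250, 1.194375] = 1.092812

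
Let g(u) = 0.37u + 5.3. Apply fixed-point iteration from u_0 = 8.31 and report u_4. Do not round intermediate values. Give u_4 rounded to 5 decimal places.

8.41077

u_1 = g(8.310000) = 8.374700
u_2 = g(8.374700) = 8.398639
u_3 = g(8.398639) = 8.407496
u_4 = g(8.407496) = 8.410774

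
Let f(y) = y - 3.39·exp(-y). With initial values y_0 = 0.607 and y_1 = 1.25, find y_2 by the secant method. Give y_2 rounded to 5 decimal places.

1.13202

f(y_0) = -1.240494, f(y_1) = 0.278749
y_2 = 1.250000 - (0.278749)·(1.250000 - 0.607000)/(0.278749 - (-1.240494)) = 1.132023; f(y_2) = 0.039154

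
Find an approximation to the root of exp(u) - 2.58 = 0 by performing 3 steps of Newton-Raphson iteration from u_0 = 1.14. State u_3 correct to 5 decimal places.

0.94779

f'(u) = exp(u)
u_0 = 1.140000: f = 0.546768, f' = 3.126768 → u_1 = 1.140000 - (0.546768)/(3.126768) = 0.965133
u_1 = 0.965133: f = 0.045137, f' = 2.625137 → u_2 = 0.965133 - (0.045137)/(2.625137) = 0.947939
u_2 = 0.947939: f = 0.000386, f' = 2.580386 → u_3 = 0.947939 - (0.000386)/(2.580386) = 0.947789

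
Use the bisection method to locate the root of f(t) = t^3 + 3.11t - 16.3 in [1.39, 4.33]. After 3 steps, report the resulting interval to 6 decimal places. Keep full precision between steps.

[2.125000, 2.492500]

f(1.390000) = -9.291481, f(4.330000) = 78.349037 (opposite signs)
step 1: m = 2.860000, f(m) = 15.988256 > 0 → root in [1.390000, 2.860000]
step 2: m = 2.125000, f(m) = -0.095547 < 0 → root in [2.125000, 2.860000]
step 3: m = 2.492500, f(m) = 6.936471 > 0 → root in [2.125000, 2.492500]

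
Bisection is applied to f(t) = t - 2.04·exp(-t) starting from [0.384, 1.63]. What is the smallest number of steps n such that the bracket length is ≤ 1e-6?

21

Initial width b − a = 1.63 − 0.384 = 1.246000.
After n steps the width is (b−a)/2^n; need (b−a)/2^n ≤ 1e-6.
So n ≥ log₂(1.246000/1e-6) = log₂(1246000.0000) ≈ 20.2489.
Hence n = 21.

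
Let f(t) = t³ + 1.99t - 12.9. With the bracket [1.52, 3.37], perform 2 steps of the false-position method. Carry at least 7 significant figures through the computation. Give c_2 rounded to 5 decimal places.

1.96527

f(1.520000) = -6.363392, f(3.370000) = 32.079053
step 1: c = 1.826231, f(c) = -3.175099 < 0 → new bracket [1.826231, 3.370000]
step 2: c = 1.965268, f(c) = -1.398707 < 0 → new bracket [1.965268, 3.370000]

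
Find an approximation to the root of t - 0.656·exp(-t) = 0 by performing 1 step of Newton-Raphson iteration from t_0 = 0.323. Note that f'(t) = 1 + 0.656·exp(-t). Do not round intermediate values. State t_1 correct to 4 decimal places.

t_0 = 0.323000: f = -0.151927, f' = 1.474927 → t_1 = 0.323000 - (-0.151927)/(1.474927) = 0.426006

0.4260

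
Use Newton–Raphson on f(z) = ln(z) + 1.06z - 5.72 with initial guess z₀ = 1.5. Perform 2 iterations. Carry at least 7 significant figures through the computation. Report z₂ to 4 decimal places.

4.0672

f'(z) = 1/z + 1.06
z_0 = 1.500000: f = -3.724535, f' = 1.726667 → z_1 = 1.500000 - (-3.724535)/(1.726667) = 3.657067
z_1 = 3.657067: f = -0.546848, f' = 1.333443 → z_2 = 3.657067 - (-0.546848)/(1.333443) = 4.067169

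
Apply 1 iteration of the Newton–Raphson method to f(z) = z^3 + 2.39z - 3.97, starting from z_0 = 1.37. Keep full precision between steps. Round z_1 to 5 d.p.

1.13615

f'(z) = 3z^2 + 2.39
z_0 = 1.370000: f = 1.875653, f' = 8.020700 → z_1 = 1.370000 - (1.875653)/(8.020700) = 1.136148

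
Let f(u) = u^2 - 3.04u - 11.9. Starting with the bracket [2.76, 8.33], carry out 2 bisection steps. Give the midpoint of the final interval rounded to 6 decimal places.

4.848750

f(2.760000) = -12.672800, f(8.330000) = 32.165700 (opposite signs)
step 1: m = 5.545000, f(m) = 1.990225 > 0 → root in [2.760000, 5.545000]
step 2: m = 4.152500, f(m) = -7.280344 < 0 → root in [4.152500, 5.545000]
Midpoint of [4.152500, 5.545000] = 4.848750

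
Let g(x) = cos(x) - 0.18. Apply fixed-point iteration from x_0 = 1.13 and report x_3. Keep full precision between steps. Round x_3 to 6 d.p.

x_1 = g(1.130000) = 0.246660
x_2 = g(0.246660) = 0.789733
x_3 = g(0.789733) = 0.524035

0.524035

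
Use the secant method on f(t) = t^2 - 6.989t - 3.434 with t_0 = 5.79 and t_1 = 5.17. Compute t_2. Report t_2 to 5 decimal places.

8.40300

f(t_0) = -10.376210, f(t_1) = -12.838230
t_2 = 5.170000 - (-12.838230)·(5.170000 - 5.790000)/(-12.838230 - (-10.376210)) = 8.402997; f(t_2) = 8.447810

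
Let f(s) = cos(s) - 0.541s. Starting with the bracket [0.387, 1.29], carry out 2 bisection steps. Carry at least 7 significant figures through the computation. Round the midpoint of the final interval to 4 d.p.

f(0.387000) = 0.716678, f(1.290000) = -0.420769 (opposite signs)
step 1: m = 0.838500, f(m) = 0.214951 > 0 → root in [0.838500, 1.290000]
step 2: m = 1.064250, f(m) = -0.090599 < 0 → root in [0.838500, 1.064250]
Midpoint of [0.838500, 1.064250] = 0.951375

0.9514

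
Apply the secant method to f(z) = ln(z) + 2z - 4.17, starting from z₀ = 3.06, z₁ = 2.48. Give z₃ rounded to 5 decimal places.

Secant update: z_(k+1) = z_k − f(z_k)·(z_k − z_(k-1))/(f(z_k) − f(z_(k-1))).
f(z_0) = 3.068415, f(z_1) = 1.698259
z_2 = 2.480000 - (1.698259)·(2.480000 - 3.060000)/(1.698259 - (3.068415)) = 1.761111; f(z_2) = -0.081832
z_3 = 1.761111 - (-0.081832)·(1.761111 - 2.480000)/(-0.081832 - (1.698259)) = 1.794159; f(z_3) = 0.002855

1.79416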